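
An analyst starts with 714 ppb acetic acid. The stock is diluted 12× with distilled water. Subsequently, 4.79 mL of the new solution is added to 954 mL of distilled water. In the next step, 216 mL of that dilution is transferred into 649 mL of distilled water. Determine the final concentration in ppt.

74.2 ppt

Overall dilution factor = 12 × 200.2 × 4.005 = 9619.
714 ppb / 9619 = 0.0742 ppb = 74.2 ppt.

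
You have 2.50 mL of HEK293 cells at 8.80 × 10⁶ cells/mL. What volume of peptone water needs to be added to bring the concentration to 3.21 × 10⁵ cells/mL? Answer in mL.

V₂ = C₁V₁/C₂ = 8.80 × 10⁶ × 2.50 / 3.21 × 10⁵ = 68.5 mL.
Diluent to add = V₂ − V₁ = 68.5 − 2.50 = 66.0 mL.

66.0 mL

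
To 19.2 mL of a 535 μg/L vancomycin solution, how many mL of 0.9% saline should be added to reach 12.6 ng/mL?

12.6 ng/mL = 12.6 μg/L.
V₂ = C₁V₁/C₂ = 535 × 19.2 / 12.6 = 815 mL.
Diluent to add = V₂ − V₁ = 815 − 19.2 = 796 mL.

796 mL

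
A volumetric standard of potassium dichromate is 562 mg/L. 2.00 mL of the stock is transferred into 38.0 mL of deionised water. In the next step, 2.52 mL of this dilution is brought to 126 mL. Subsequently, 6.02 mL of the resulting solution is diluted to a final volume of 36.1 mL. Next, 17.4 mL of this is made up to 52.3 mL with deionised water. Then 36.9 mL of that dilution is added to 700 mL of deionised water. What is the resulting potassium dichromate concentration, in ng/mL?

1.56 ng/mL

Overall dilution factor = 20 × 50 × 5.997 × 3.006 × 19.97 = 3.60 × 10⁵.
562 mg/L / 3.60 × 10⁵ = 1.56 × 10⁻³ mg/L = 1.56 ng/mL.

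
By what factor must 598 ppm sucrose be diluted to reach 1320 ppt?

Factor = C₀/C_target = 598 ppm / 1320 ppt = 4.53 × 10⁵.

4.53 × 10⁵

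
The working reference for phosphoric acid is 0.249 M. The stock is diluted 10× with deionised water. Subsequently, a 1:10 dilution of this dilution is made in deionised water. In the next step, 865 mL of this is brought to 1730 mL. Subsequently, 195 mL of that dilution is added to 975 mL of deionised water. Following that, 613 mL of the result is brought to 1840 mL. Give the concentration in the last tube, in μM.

69.1 μM

Overall dilution factor = 10 × 10 × 2 × 6 × 3.002 = 3602.
0.249 M / 3602 = 6.91 × 10⁻⁵ M = 69.1 μM.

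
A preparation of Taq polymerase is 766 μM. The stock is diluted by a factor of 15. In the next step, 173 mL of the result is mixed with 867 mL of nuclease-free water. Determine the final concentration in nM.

Overall dilution factor = 15 × 6.012 = 90.2.
766 μM / 90.2 = 8.49 μM = 8490 nM.

8490 nM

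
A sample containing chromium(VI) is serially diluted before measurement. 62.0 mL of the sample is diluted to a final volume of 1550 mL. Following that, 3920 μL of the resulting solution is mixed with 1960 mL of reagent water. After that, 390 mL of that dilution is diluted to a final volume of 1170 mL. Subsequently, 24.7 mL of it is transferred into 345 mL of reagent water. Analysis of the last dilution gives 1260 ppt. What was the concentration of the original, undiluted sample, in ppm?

709 ppm

Overall dilution factor = 25 × 501 × 3 × 14.97 = 5.62 × 10⁵.
Original = 1260 ppt × 5.62 × 10⁵ = 7.09 × 10⁸ ppt = 709 ppm.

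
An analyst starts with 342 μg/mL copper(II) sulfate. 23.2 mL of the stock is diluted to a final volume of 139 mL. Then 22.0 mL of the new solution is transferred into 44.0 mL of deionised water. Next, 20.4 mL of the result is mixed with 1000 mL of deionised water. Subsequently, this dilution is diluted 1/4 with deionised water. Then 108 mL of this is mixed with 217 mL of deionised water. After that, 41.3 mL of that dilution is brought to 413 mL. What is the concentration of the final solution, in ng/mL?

Overall dilution factor = 5.991 × 3 × 50.02 × 4 × 3.009 × 10 = 1.08 × 10⁵.
342 μg/mL / 1.08 × 10⁵ = 3.16 × 10⁻³ μg/mL = 3.16 ng/mL.

3.16 ng/mL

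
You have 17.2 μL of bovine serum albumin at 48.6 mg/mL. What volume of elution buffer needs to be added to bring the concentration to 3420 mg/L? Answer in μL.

3420 mg/L = 3.42 mg/mL.
V₂ = C₁V₁/C₂ = 48.6 × 17.2 / 3.42 = 244 μL.
Diluent to add = V₂ − V₁ = 244 − 17.2 = 227 μL.

227 μL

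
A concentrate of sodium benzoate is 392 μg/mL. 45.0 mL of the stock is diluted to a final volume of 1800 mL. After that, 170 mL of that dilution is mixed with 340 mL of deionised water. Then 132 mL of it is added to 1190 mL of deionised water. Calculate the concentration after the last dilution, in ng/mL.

326 ng/mL

Overall dilution factor = 40 × 3 × 10.02 = 1202.
392 μg/mL / 1202 = 0.326 μg/mL = 326 ng/mL.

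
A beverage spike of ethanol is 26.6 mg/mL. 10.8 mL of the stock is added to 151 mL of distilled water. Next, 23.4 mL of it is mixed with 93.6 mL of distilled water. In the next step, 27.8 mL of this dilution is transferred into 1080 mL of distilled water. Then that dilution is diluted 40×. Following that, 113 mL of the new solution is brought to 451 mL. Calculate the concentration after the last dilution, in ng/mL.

55.8 ng/mL

Overall dilution factor = 14.98 × 5 × 39.85 × 40 × 3.991 = 4.77 × 10⁵.
26.6 mg/mL / 4.77 × 10⁵ = 5.58 × 10⁻⁵ mg/mL = 55.8 ng/mL.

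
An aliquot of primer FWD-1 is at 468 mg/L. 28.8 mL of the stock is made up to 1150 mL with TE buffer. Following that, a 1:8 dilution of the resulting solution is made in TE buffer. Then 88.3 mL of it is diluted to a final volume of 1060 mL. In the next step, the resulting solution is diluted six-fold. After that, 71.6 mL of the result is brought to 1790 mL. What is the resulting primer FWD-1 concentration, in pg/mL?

814 pg/mL

Overall dilution factor = 39.93 × 8 × 12.00 × 6 × 25 = 5.75 × 10⁵.
468 mg/L / 5.75 × 10⁵ = 8.14 × 10⁻⁴ mg/L = 814 pg/mL.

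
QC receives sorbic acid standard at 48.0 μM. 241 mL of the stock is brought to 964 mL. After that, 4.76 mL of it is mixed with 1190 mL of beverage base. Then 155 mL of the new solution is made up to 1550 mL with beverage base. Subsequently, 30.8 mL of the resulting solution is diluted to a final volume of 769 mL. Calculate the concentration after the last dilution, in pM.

191 pM

Overall dilution factor = 4 × 251 × 10 × 24.97 = 2.51 × 10⁵.
48.0 μM / 2.51 × 10⁵ = 1.91 × 10⁻⁴ μM = 191 pM.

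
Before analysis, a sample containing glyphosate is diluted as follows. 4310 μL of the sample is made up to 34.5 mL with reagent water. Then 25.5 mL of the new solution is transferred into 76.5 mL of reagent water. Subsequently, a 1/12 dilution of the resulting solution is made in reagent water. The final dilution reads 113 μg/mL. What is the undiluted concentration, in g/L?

Overall dilution factor = 8.005 × 4 × 12 = 384.
Original = 113 μg/mL × 384 = 4.34 × 10⁴ μg/mL = 43.4 g/L.

43.4 g/L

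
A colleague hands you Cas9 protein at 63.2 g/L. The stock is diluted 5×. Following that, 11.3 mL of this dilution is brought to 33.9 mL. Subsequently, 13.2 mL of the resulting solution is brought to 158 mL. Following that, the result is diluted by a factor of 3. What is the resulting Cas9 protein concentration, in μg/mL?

117 μg/mL

Overall dilution factor = 5 × 3 × 11.97 × 3 = 539.
63.2 g/L / 539 = 0.117 g/L = 117 μg/mL.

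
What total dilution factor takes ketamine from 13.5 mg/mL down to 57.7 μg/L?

Factor = C₀/C_target = 13.5 mg/mL / 57.7 μg/L = 2.34 × 10⁵.

2.34 × 10⁵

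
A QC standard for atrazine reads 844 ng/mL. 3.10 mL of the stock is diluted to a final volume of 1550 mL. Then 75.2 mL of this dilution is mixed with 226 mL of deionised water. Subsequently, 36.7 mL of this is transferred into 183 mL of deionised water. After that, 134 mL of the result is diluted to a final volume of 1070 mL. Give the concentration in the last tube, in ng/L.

Overall dilution factor = 500 × 4.005 × 5.986 × 7.985 = 9.57 × 10⁴.
844 ng/mL / 9.57 × 10⁴ = 8.82 × 10⁻³ ng/mL = 8.82 ng/L.

8.82 ng/L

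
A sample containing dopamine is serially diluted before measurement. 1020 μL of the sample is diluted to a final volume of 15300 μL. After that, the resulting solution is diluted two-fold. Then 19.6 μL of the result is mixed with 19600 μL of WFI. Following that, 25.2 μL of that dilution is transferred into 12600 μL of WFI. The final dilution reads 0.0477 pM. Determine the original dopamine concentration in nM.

718 nM

Overall dilution factor = 15 × 2 × 1001 × 501 = 1.50 × 10⁷.
Original = 0.0477 pM × 1.50 × 10⁷ = 7.18 × 10⁵ pM = 718 nM.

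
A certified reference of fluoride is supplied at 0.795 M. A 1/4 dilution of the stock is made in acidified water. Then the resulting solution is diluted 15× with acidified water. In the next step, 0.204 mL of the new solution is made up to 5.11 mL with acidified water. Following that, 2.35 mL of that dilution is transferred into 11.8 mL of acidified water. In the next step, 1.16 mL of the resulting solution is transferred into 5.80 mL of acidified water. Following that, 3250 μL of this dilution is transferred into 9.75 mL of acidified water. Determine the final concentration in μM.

3.66 μM

Overall dilution factor = 4 × 15 × 25.05 × 6.021 × 6 × 4 = 2.17 × 10⁵.
0.795 M / 2.17 × 10⁵ = 3.66 × 10⁻⁶ M = 3.66 μM.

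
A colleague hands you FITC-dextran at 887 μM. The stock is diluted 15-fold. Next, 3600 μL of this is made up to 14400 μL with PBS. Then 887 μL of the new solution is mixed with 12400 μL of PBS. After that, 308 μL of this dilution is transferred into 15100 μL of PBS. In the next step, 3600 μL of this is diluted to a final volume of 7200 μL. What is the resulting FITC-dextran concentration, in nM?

9.86 nM

Overall dilution factor = 15 × 4 × 14.98 × 50.03 × 2 = 8.99 × 10⁴.
887 μM / 8.99 × 10⁴ = 9.86 × 10⁻³ μM = 9.86 nM.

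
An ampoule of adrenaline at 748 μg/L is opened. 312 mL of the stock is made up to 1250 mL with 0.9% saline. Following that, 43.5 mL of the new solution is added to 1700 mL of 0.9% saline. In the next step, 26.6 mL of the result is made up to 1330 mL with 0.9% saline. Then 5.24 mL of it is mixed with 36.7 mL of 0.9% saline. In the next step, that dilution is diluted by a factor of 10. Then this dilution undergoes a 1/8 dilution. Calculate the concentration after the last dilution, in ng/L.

Overall dilution factor = 4.006 × 40.08 × 50 × 8.004 × 10 × 8 = 5.14 × 10⁶.
748 μg/L / 5.14 × 10⁶ = 1.45 × 10⁻⁴ μg/L = 0.145 ng/L.

0.145 ng/L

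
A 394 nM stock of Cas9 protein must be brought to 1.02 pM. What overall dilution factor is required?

Factor = C₀/C_target = 394 nM / 1.02 pM = 3.86 × 10⁵.

3.86 × 10⁵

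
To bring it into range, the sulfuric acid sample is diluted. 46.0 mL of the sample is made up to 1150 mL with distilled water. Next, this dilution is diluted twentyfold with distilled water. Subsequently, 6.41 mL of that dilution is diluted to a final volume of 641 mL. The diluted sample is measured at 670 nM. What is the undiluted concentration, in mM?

33.5 mM

Overall dilution factor = 25 × 20 × 100 = 5.00 × 10⁴.
Original = 670 nM × 5.00 × 10⁴ = 3.35 × 10⁷ nM = 33.5 mM.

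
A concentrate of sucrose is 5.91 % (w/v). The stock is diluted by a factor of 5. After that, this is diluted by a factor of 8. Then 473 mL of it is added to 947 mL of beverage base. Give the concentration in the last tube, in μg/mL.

Overall dilution factor = 5 × 8 × 3.002 = 120.
5.91 % (w/v) / 120 = 0.0492 % (w/v) = 492 μg/mL.

492 μg/mL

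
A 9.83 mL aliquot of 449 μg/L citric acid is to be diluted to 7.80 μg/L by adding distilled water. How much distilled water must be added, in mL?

556 mL

V₂ = C₁V₁/C₂ = 449 × 9.83 / 7.80 = 566 mL.
Diluent to add = V₂ − V₁ = 566 − 9.83 = 556 mL.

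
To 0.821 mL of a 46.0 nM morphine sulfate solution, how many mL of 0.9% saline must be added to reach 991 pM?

991 pM = 0.991 nM.
V₂ = C₁V₁/C₂ = 46.0 × 0.821 / 0.991 = 38.1 mL.
Diluent to add = V₂ − V₁ = 38.1 − 0.821 = 37.3 mL.

37.3 mL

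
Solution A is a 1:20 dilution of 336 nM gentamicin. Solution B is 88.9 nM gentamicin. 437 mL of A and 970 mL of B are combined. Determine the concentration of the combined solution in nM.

C_A = 336 nM / 20 = 16.8 nM.
C_mix = (C_A·V_A + C_B·V_B)/(V_A + V_B) = (16.8×437 + 88.9×970) / 1407 = 66.5 nM.

66.5 nM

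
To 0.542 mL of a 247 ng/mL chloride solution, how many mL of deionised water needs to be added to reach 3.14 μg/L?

42.1 mL

3.14 μg/L = 3.14 ng/mL.
V₂ = C₁V₁/C₂ = 247 × 0.542 / 3.14 = 42.6 mL.
Diluent to add = V₂ − V₁ = 42.6 − 0.542 = 42.1 mL.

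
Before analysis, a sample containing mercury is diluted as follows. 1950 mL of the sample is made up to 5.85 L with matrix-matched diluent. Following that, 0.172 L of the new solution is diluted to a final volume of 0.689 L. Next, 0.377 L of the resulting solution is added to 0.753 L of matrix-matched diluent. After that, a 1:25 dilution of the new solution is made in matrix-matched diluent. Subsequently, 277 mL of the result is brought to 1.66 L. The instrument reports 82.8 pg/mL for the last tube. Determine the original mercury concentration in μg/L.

Overall dilution factor = 3 × 4.006 × 2.997 × 25 × 5.993 = 5397.
Original = 82.8 pg/mL × 5397 = 4.47 × 10⁵ pg/mL = 447 μg/L.

447 μg/L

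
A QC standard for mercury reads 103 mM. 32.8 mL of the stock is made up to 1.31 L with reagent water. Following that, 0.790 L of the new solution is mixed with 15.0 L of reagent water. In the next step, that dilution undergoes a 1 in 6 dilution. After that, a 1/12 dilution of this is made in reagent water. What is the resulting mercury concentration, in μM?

1.79 μM

Overall dilution factor = 39.94 × 19.99 × 6 × 12 = 5.75 × 10⁴.
103 mM / 5.75 × 10⁴ = 1.79 × 10⁻³ mM = 1.79 μM.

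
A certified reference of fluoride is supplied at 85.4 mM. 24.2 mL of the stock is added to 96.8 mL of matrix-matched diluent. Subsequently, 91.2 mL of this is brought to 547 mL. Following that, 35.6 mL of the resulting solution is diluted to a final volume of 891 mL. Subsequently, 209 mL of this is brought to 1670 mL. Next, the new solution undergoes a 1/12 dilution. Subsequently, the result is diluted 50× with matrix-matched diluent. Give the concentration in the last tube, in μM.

Overall dilution factor = 5 × 5.998 × 25.03 × 7.990 × 12 × 50 = 3.60 × 10⁶.
85.4 mM / 3.60 × 10⁶ = 2.37 × 10⁻⁵ mM = 0.0237 μM.

0.0237 μM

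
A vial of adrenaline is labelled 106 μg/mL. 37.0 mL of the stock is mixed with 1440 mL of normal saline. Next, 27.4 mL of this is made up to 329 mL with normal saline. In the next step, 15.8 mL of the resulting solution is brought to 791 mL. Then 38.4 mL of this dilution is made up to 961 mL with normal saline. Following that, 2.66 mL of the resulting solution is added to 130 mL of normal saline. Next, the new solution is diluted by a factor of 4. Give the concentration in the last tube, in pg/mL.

Overall dilution factor = 39.92 × 12.01 × 50.06 × 25.03 × 49.87 × 4 = 1.20 × 10⁸.
106 μg/mL / 1.20 × 10⁸ = 8.85 × 10⁻⁷ μg/mL = 0.885 pg/mL.

0.885 pg/mL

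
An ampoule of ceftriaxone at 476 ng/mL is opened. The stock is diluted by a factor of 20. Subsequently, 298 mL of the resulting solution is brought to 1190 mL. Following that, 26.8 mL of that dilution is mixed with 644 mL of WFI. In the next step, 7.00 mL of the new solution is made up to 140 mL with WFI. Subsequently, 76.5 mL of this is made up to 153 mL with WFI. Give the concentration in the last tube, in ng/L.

5.95 ng/L

Overall dilution factor = 20 × 3.993 × 25.03 × 20 × 2 = 8.00 × 10⁴.
476 ng/mL / 8.00 × 10⁴ = 5.95 × 10⁻³ ng/mL = 5.95 ng/L.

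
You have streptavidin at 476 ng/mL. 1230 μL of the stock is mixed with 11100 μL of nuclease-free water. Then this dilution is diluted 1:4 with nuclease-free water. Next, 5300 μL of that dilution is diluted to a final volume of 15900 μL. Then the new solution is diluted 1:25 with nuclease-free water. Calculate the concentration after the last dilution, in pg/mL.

Overall dilution factor = 10.02 × 4 × 3 × 25 = 3007.
476 ng/mL / 3007 = 0.158 ng/mL = 158 pg/mL.

158 pg/mL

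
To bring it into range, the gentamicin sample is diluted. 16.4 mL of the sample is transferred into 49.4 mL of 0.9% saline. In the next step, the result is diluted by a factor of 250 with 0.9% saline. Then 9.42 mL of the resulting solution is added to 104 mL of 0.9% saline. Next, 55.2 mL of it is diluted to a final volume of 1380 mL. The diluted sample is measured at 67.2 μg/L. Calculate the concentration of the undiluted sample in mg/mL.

Overall dilution factor = 4.012 × 250 × 12.04 × 25 = 3.02 × 10⁵.
Original = 67.2 μg/L × 3.02 × 10⁵ = 2.03 × 10⁷ μg/L = 20.3 mg/mL.

20.3 mg/mL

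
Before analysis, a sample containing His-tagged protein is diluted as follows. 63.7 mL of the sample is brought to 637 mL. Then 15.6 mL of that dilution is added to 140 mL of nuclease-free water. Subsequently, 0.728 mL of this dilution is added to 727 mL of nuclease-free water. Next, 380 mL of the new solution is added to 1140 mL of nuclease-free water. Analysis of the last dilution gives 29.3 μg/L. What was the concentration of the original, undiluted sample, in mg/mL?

Overall dilution factor = 10 × 9.974 × 999.6 × 4 = 3.99 × 10⁵.
Original = 29.3 μg/L × 3.99 × 10⁵ = 1.17 × 10⁷ μg/L = 11.7 mg/mL.

11.7 mg/mL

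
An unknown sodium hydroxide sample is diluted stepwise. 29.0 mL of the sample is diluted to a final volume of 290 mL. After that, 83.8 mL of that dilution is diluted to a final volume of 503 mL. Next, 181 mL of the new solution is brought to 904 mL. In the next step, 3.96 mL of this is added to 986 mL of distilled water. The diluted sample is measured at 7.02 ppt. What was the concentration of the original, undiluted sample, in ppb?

526 ppb

Overall dilution factor = 10 × 6.002 × 4.994 × 250.0 = 7.49 × 10⁴.
Original = 7.02 ppt × 7.49 × 10⁴ = 5.26 × 10⁵ ppt = 526 ppb.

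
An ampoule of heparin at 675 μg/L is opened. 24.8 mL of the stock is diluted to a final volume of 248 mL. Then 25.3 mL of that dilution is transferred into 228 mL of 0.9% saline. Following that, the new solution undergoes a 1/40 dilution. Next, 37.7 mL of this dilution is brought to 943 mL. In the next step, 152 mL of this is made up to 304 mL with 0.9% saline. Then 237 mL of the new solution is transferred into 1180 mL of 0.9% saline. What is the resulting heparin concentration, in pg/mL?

Overall dilution factor = 10 × 10.01 × 40 × 25.01 × 2 × 5.979 = 1.20 × 10⁶.
675 μg/L / 1.20 × 10⁶ = 5.64 × 10⁻⁴ μg/L = 0.564 pg/mL.

0.564 pg/mL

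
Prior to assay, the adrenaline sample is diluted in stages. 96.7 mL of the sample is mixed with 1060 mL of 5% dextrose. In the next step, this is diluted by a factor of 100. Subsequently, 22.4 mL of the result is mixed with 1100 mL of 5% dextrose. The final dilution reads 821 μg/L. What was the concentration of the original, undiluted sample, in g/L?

49.2 g/L

Overall dilution factor = 11.96 × 100 × 50.11 = 5.99 × 10⁴.
Original = 821 μg/L × 5.99 × 10⁴ = 4.92 × 10⁷ μg/L = 49.2 g/L.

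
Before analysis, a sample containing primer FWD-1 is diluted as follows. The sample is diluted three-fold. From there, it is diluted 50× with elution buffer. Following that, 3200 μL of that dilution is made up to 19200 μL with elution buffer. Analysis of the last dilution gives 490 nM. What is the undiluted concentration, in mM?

0.441 mM

Overall dilution factor = 3 × 50 × 6 = 900.
Original = 490 nM × 900 = 4.41 × 10⁵ nM = 0.441 mM.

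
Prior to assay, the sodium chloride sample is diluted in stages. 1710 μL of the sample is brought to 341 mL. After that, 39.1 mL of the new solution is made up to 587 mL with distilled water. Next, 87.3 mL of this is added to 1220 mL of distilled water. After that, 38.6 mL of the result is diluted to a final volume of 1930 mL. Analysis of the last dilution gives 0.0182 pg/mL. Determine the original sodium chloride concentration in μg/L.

Overall dilution factor = 199.4 × 15.01 × 14.97 × 50 = 2.24 × 10⁶.
Original = 0.0182 pg/mL × 2.24 × 10⁶ = 4.08 × 10⁴ pg/mL = 40.8 μg/L.

40.8 μg/L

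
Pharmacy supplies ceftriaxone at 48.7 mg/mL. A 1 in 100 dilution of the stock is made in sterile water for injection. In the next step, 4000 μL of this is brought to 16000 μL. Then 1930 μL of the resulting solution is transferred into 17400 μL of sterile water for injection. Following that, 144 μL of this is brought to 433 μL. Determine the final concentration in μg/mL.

Overall dilution factor = 100 × 4 × 10.02 × 3.007 = 1.20 × 10⁴.
48.7 mg/mL / 1.20 × 10⁴ = 4.04 × 10⁻³ mg/mL = 4.04 μg/mL.

4.04 μg/mL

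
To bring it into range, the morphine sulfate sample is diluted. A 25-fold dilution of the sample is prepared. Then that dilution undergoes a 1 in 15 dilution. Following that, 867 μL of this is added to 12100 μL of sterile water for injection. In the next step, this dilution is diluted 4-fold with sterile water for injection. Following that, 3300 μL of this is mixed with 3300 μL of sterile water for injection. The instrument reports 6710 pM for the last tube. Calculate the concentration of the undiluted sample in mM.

0.301 mM

Overall dilution factor = 25 × 15 × 14.96 × 4 × 2 = 4.49 × 10⁴.
Original = 6710 pM × 4.49 × 10⁴ = 3.01 × 10⁸ pM = 0.301 mM.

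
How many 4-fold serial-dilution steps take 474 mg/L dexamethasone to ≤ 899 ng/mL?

5

Need 4ⁿ ≥ 527, so n ≥ log(527)/log(4) = 4.52.
Minimum whole steps: n = 5.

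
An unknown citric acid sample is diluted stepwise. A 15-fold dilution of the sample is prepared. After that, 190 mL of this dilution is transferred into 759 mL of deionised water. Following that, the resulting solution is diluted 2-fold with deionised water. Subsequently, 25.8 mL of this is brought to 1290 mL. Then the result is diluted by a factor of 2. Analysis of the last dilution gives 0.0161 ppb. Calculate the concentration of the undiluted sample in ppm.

0.241 ppm

Overall dilution factor = 15 × 4.995 × 2 × 50 × 2 = 1.50 × 10⁴.
Original = 0.0161 ppb × 1.50 × 10⁴ = 241 ppb = 0.241 ppm.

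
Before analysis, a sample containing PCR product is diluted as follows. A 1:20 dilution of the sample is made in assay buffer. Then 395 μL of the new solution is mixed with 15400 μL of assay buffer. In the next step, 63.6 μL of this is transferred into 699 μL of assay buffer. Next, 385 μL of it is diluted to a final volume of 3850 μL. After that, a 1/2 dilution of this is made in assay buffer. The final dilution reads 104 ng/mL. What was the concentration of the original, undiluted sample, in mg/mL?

19.9 mg/mL

Overall dilution factor = 20 × 39.99 × 11.99 × 10 × 2 = 1.92 × 10⁵.
Original = 104 ng/mL × 1.92 × 10⁵ = 1.99 × 10⁷ ng/mL = 19.9 mg/mL.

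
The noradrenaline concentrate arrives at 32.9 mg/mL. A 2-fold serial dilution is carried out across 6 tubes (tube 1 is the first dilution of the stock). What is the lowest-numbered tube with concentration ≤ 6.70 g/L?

Tube n has concentration 32.9 mg/mL / 2ⁿ.
Need 2ⁿ ≥ 32.9 mg/mL / 6.70 g/L = 4.91, so n ≥ 2.30.
First such tube: n = 3.

tube 3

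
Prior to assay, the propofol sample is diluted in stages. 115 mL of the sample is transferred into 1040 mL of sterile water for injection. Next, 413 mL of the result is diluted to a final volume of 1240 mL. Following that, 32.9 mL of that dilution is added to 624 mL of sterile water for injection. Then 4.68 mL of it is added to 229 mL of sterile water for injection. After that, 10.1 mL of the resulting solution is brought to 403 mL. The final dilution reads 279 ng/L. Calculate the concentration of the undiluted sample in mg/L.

Overall dilution factor = 10.04 × 3.002 × 19.97 × 49.93 × 39.90 = 1.20 × 10⁶.
Original = 279 ng/L × 1.20 × 10⁶ = 3.35 × 10⁸ ng/L = 335 mg/L.

335 mg/L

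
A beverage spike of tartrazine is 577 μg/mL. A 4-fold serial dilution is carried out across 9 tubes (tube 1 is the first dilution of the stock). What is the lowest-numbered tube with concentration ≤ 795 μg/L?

Tube n has concentration 577 μg/mL / 4ⁿ.
Need 4ⁿ ≥ 577 μg/mL / 795 μg/L = 726, so n ≥ 4.75.
First such tube: n = 5.

tube 5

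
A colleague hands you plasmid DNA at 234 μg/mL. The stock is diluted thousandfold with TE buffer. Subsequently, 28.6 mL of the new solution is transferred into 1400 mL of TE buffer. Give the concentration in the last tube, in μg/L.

Overall dilution factor = 1000 × 49.95 = 5.00 × 10⁴.
234 μg/mL / 5.00 × 10⁴ = 4.68 × 10⁻³ μg/mL = 4.68 μg/L.

4.68 μg/L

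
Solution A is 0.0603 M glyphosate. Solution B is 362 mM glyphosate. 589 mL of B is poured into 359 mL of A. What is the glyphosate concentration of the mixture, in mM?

C_B = 362 mM = 0.362 M.
C_mix = (C_A·V_A + C_B·V_B)/(V_A + V_B) = (0.0603×359 + 0.362×589) / 948.0 = 0.248 M = 248 mM.

248 mM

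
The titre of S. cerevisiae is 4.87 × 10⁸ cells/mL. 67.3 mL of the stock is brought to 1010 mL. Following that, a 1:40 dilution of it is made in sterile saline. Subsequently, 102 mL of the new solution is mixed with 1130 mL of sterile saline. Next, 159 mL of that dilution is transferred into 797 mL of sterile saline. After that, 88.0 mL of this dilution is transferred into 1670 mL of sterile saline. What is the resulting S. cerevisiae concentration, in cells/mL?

Overall dilution factor = 15.01 × 40 × 12.08 × 6.013 × 19.98 = 8.71 × 10⁵.
4.87 × 10⁸ cells/mL / 8.71 × 10⁵ = 559 cells/mL.

559 cells/mL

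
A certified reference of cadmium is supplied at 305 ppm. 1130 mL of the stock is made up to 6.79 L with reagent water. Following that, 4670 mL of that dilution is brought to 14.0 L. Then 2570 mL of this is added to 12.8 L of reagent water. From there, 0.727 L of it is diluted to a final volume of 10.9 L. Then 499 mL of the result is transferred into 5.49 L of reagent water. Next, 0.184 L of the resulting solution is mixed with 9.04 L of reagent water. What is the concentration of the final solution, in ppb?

Overall dilution factor = 6.009 × 2.998 × 5.981 × 14.99 × 12.00 × 50.13 = 9.72 × 10⁵.
305 ppm / 9.72 × 10⁵ = 3.14 × 10⁻⁴ ppm = 0.314 ppb.

0.314 ppb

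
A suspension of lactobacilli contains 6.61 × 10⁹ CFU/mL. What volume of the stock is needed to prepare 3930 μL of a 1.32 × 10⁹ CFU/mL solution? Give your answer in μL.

785 μL

V₁ = C₂V₂/C₁ = 1.32 × 10⁹ × 3930 / 6.61 × 10⁹ = 785 μL.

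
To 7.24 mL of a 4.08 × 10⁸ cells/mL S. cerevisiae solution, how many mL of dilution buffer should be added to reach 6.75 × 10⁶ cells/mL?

430 mL

V₂ = C₁V₁/C₂ = 4.08 × 10⁸ × 7.24 / 6.75 × 10⁶ = 438 mL.
Diluent to add = V₂ − V₁ = 438 − 7.24 = 430 mL.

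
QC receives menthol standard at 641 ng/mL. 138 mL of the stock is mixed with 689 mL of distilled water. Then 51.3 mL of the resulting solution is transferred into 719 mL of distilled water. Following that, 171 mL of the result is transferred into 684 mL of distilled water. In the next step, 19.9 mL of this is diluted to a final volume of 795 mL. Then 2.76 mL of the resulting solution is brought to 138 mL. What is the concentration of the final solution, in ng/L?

0.713 ng/L

Overall dilution factor = 5.993 × 15.02 × 5 × 39.95 × 50 = 8.99 × 10⁵.
641 ng/mL / 8.99 × 10⁵ = 7.13 × 10⁻⁴ ng/mL = 0.713 ng/L.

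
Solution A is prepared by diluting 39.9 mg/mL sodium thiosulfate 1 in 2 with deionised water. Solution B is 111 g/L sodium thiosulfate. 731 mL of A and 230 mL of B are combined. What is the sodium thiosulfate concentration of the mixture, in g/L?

C_A = 39.9 mg/mL / 2 = 19.9 mg/mL.
C_B = 111 g/L = 111 mg/mL.
C_mix = (C_A·V_A + C_B·V_B)/(V_A + V_B) = (19.9×731 + 111×230) / 961.0 = 41.7 mg/mL = 41.7 g/L.

41.7 g/L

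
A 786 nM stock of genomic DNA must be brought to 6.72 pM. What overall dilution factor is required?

Factor = C₀/C_target = 786 nM / 6.72 pM = 1.17 × 10⁵.

1.17 × 10⁵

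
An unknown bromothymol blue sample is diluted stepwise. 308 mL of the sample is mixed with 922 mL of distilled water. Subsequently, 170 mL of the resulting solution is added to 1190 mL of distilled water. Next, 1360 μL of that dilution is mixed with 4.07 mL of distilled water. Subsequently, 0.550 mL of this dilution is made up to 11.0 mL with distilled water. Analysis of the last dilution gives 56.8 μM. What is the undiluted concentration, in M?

0.145 M

Overall dilution factor = 3.994 × 8 × 3.993 × 20 = 2551.
Original = 56.8 μM × 2551 = 1.45 × 10⁵ μM = 0.145 M.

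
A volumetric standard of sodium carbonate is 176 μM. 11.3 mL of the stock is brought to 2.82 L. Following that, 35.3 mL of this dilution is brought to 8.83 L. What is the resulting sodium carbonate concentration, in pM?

Overall dilution factor = 249.6 × 250.1 = 6.24 × 10⁴.
176 μM / 6.24 × 10⁴ = 2.82 × 10⁻³ μM = 2820 pM.

2820 pM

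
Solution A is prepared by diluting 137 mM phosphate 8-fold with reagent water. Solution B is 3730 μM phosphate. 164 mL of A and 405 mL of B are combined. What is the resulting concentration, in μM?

7590 μM

C_A = 137 mM / 8 = 17.1 mM.
C_B = 3730 μM = 3.73 mM.
C_mix = (C_A·V_A + C_B·V_B)/(V_A + V_B) = (17.1×164 + 3.73×405) / 569.0 = 7.59 mM = 7590 μM.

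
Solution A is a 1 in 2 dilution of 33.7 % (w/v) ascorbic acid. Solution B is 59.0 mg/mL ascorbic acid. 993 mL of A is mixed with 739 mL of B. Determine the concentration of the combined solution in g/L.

C_A = 33.7 % (w/v) / 2 = 16.9 % (w/v).
C_B = 59.0 mg/mL = 5.90 % (w/v).
C_mix = (C_A·V_A + C_B·V_B)/(V_A + V_B) = (16.9×993 + 5.90×739) / 1732 = 12.2 % (w/v) = 122 g/L.

122 g/L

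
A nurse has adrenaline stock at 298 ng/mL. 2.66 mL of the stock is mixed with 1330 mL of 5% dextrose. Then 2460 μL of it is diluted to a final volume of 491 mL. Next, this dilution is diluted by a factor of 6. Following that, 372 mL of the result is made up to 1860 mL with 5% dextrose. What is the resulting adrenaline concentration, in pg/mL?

Overall dilution factor = 501 × 199.6 × 6 × 5 = 3.00 × 10⁶.
298 ng/mL / 3.00 × 10⁶ = 9.93 × 10⁻⁵ ng/mL = 0.0993 pg/mL.

0.0993 pg/mL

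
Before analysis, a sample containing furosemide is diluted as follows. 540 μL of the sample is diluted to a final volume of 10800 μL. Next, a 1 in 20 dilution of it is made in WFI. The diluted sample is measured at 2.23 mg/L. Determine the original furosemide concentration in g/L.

0.892 g/L

Overall dilution factor = 20 × 20 = 400.
Original = 2.23 mg/L × 400 = 892 mg/L = 0.892 g/L.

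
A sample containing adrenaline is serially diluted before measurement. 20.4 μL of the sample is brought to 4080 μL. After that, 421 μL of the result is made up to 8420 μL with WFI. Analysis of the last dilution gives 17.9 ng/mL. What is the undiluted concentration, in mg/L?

Overall dilution factor = 200 × 20 = 4000.
Original = 17.9 ng/mL × 4000 = 7.16 × 10⁴ ng/mL = 71.6 mg/L.

71.6 mg/L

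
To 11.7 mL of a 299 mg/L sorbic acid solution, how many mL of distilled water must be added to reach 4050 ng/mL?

852 mL

4050 ng/mL = 4.05 mg/L.
V₂ = C₁V₁/C₂ = 299 × 11.7 / 4.05 = 864 mL.
Diluent to add = V₂ − V₁ = 864 − 11.7 = 852 mL.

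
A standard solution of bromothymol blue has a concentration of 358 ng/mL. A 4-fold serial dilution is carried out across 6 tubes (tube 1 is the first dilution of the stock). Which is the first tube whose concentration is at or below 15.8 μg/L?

tube 3

Tube n has concentration 358 ng/mL / 4ⁿ.
Need 4ⁿ ≥ 358 ng/mL / 15.8 μg/L = 22.7, so n ≥ 2.25.
First such tube: n = 3.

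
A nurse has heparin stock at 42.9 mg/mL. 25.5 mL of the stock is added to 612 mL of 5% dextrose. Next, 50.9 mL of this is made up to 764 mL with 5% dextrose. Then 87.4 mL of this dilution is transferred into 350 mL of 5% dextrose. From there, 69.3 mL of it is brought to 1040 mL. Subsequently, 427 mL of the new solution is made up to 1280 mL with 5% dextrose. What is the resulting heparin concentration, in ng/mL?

508 ng/mL

Overall dilution factor = 25 × 15.01 × 5.005 × 15.01 × 2.998 = 8.45 × 10⁴.
42.9 mg/mL / 8.45 × 10⁴ = 5.08 × 10⁻⁴ mg/mL = 508 ng/mL.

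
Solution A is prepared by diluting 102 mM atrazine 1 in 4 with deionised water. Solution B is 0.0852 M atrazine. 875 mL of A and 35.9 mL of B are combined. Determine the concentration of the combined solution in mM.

27.9 mM

C_A = 102 mM / 4 = 25.5 mM.
C_B = 0.0852 M = 85.2 mM.
C_mix = (C_A·V_A + C_B·V_B)/(V_A + V_B) = (25.5×875 + 85.2×35.9) / 910.9 = 27.9 mM.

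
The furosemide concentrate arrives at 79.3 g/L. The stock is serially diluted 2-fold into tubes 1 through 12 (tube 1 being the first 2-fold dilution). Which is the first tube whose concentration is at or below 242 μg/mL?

tube 9

Tube n has concentration 79.3 g/L / 2ⁿ.
Need 2ⁿ ≥ 79.3 g/L / 242 μg/mL = 328, so n ≥ 8.36.
First such tube: n = 9.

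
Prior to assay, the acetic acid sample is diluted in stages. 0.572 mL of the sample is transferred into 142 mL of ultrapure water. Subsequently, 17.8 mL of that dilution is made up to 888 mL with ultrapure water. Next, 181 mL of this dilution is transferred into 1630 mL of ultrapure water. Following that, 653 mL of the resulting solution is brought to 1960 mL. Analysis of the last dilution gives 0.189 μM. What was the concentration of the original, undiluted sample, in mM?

Overall dilution factor = 249.3 × 49.89 × 10.01 × 3.002 = 3.73 × 10⁵.
Original = 0.189 μM × 3.73 × 10⁵ = 7.06 × 10⁴ μM = 70.6 mM.

70.6 mM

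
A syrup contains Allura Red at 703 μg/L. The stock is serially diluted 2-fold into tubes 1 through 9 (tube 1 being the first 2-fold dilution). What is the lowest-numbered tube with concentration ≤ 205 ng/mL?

Tube n has concentration 703 μg/L / 2ⁿ.
Need 2ⁿ ≥ 703 μg/L / 205 ng/mL = 3.43, so n ≥ 1.78.
First such tube: n = 2.

tube 2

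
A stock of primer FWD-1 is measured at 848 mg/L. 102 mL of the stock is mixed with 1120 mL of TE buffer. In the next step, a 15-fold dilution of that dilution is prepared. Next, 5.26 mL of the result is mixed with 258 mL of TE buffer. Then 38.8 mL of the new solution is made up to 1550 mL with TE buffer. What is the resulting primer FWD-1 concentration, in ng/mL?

Overall dilution factor = 11.98 × 15 × 50.05 × 39.95 = 3.59 × 10⁵.
848 mg/L / 3.59 × 10⁵ = 2.36 × 10⁻³ mg/L = 2.36 ng/mL.

2.36 ng/mL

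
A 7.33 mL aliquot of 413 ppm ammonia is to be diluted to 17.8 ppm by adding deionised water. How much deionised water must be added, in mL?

163 mL

V₂ = C₁V₁/C₂ = 413 × 7.33 / 17.8 = 170 mL.
Diluent to add = V₂ − V₁ = 170 − 7.33 = 163 mL.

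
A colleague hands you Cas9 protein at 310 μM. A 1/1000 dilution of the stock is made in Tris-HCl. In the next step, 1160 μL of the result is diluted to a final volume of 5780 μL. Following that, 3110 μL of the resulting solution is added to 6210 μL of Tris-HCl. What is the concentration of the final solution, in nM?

Overall dilution factor = 1000 × 4.983 × 2.997 = 1.49 × 10⁴.
310 μM / 1.49 × 10⁴ = 0.0208 μM = 20.8 nM.

20.8 nM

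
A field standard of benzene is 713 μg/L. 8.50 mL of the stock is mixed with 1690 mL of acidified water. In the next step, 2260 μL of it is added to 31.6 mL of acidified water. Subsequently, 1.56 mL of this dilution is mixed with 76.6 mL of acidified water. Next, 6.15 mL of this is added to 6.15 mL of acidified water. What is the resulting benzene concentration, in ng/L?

2.38 ng/L

Overall dilution factor = 199.8 × 14.98 × 50.10 × 2 = 3.00 × 10⁵.
713 μg/L / 3.00 × 10⁵ = 2.38 × 10⁻³ μg/L = 2.38 ng/L.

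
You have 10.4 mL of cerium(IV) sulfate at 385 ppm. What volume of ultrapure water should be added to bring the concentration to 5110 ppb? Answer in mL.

5110 ppb = 5.11 ppm.
V₂ = C₁V₁/C₂ = 385 × 10.4 / 5.11 = 784 mL.
Diluent to add = V₂ − V₁ = 784 − 10.4 = 773 mL.

773 mL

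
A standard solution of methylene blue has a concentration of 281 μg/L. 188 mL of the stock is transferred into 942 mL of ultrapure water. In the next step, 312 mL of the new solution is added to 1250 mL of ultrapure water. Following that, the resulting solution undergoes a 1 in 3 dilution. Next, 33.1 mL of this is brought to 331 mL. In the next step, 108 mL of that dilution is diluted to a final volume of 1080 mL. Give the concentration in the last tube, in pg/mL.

Overall dilution factor = 6.011 × 5.006 × 3 × 10 × 10 = 9028.
281 μg/L / 9028 = 0.0311 μg/L = 31.1 pg/mL.

31.1 pg/mL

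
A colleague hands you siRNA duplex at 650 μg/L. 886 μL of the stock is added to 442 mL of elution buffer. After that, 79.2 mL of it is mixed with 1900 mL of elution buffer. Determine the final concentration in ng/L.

Overall dilution factor = 499.9 × 24.99 = 1.25 × 10⁴.
650 μg/L / 1.25 × 10⁴ = 0.0520 μg/L = 52.0 ng/L.

52.0 ng/L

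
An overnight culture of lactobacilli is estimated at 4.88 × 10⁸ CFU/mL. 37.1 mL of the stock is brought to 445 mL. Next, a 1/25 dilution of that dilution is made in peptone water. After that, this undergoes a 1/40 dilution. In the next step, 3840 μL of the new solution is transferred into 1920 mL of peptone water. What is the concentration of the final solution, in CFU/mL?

81.2 CFU/mL

Overall dilution factor = 11.99 × 25 × 40 × 501 = 6.01 × 10⁶.
4.88 × 10⁸ CFU/mL / 6.01 × 10⁶ = 81.2 CFU/mL.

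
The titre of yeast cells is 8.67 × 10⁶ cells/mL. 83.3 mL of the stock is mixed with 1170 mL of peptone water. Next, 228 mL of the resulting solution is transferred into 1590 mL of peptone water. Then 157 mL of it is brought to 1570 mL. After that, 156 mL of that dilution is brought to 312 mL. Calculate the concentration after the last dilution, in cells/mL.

Overall dilution factor = 15.05 × 7.974 × 10 × 2 = 2399.
8.67 × 10⁶ cells/mL / 2399 = 3610 cells/mL.

3610 cells/mL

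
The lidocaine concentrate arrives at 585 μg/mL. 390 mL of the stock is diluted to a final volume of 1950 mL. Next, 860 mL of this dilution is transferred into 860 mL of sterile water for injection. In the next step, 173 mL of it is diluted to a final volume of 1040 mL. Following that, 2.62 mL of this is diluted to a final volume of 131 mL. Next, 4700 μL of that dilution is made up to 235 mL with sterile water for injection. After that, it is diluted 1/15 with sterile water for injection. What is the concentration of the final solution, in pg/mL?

Overall dilution factor = 5 × 2 × 6.012 × 50 × 50 × 15 = 2.25 × 10⁶.
585 μg/mL / 2.25 × 10⁶ = 2.59 × 10⁻⁴ μg/mL = 259 pg/mL.

259 pg/mL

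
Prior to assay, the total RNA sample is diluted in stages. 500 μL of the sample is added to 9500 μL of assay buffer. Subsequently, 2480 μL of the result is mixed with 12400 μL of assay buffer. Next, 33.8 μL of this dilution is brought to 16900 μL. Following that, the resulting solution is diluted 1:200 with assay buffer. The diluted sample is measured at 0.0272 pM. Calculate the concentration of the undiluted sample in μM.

Overall dilution factor = 20 × 6 × 500 × 200 = 1.20 × 10⁷.
Original = 0.0272 pM × 1.20 × 10⁷ = 3.26 × 10⁵ pM = 0.326 μM.

0.326 μM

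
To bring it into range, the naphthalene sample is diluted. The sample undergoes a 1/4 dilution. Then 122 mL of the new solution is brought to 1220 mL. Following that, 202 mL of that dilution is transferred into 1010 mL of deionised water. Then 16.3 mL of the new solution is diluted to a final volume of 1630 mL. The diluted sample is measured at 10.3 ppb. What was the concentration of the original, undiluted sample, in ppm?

247 ppm

Overall dilution factor = 4 × 10 × 6 × 100 = 2.40 × 10⁴.
Original = 10.3 ppb × 2.40 × 10⁴ = 2.47 × 10⁵ ppb = 247 ppm.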